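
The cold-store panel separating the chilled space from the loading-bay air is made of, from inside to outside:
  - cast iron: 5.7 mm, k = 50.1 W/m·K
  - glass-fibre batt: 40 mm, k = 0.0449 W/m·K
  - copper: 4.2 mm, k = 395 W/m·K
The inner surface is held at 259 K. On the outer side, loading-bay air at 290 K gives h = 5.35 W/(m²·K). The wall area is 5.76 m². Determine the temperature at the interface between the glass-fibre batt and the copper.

Treating each layer as a thermal resistance in series:
R_cast iron = L/(kA) = 0.0057/(50.1×5.76) = 1.975×10^-5 K/W
R_glass-fibre batt = L/(kA) = 0.04/(0.0449×5.76) = 0.1547 K/W
R_copper = L/(kA) = 0.0042/(395×5.76) = 1.846×10^-6 K/W
R_outer film = 1/(h_o·A) = 1/(5.35×5.76) = 0.03245 K/W
R_total = 0.1871 K/W;  Q = ΔT/R_total = 31/0.1871 = 165.7 W
T_interface = T_inner + Q·ΣR(inner→interface) = 259 + 166×0.1547

T ≈ 285 K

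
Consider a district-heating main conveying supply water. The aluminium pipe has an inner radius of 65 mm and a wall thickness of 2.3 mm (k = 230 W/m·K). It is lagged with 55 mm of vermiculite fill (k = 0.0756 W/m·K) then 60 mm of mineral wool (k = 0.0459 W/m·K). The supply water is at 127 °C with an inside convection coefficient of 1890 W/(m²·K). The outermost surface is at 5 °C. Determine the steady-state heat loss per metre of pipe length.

q′ ≈ 46.2 W/m

Per-layer cylindrical resistances, series-summed:
R_inner film = 1/(h_i·2πr₁L) = 1/(1890×2π×0.065×1) = 0.001296 K/W
R_aluminium pipe wall = ln(67.3/65)/(2π×230×1) = 2.406×10^-5 K/W
R_vermiculite fill = ln(122.3/67.3)/(2π×0.0756×1) = 1.257 K/W
R_mineral wool = ln(182.3/122.3)/(2π×0.0459×1) = 1.384 K/W
R_total = 2.643 K/W
Q = ΔT/R_total = 122/2.643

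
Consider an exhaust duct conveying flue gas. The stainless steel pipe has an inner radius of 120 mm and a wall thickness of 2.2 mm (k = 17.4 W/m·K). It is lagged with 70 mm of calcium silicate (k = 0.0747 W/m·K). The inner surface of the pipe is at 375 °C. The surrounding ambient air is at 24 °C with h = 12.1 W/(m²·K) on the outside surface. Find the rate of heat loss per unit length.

q′ ≈ 340 W/m

Treating each annulus and film as a series resistance:
R_stainless steel pipe wall = ln(122.2/120)/(2π×17.4×1) = 1.662×10^-4 K/W
R_calcium silicate = ln(192.2/122.2)/(2π×0.0747×1) = 0.9649 K/W
R_outer film = 1/(h_o·2πr_oL) = 1/(12.1×2π×0.1922×1) = 0.06844 K/W
R_total = 1.033 K/W
Q = ΔT/R_total = 351/1.033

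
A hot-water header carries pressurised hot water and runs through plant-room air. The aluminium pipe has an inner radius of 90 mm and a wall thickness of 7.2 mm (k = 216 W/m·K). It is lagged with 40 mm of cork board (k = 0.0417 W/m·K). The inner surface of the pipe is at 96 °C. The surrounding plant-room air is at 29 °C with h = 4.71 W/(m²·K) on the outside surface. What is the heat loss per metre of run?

Cylindrical conduction, so R = ln(r₂/r₁)/(2πkL) per layer, in series:
R_aluminium pipe wall = ln(97.2/90)/(2π×216×1) = 5.671×10^-5 K/W
R_cork board = ln(137.2/97.2)/(2π×0.0417×1) = 1.315 K/W
R_outer film = 1/(h_o·2πr_oL) = 1/(4.71×2π×0.1372×1) = 0.2463 K/W
R_total = 1.562 K/W
Q = ΔT/R_total = 67/1.562

q′ ≈ 42.9 W/m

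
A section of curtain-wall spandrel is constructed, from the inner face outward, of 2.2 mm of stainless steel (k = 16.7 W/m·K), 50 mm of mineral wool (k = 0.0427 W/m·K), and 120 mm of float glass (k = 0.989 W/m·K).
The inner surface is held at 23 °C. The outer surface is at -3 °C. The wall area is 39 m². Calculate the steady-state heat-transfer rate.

Q ≈ 785 W

Model the wall as resistances in series:
R_stainless steel = L/(kA) = 0.0022/(16.7×39) = 3.378×10^-6 K/W
R_mineral wool = L/(kA) = 0.05/(0.0427×39) = 0.03002 K/W
R_float glass = L/(kA) = 0.12/(0.989×39) = 0.003111 K/W
R_total = 0.03314 K/W
Q = ΔT / R_total = 26 / 0.03314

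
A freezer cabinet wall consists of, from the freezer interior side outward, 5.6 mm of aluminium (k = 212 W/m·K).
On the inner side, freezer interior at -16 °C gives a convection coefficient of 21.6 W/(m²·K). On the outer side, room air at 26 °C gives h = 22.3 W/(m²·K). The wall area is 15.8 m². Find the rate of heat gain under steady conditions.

Q ≈ 7280 W

Thermal resistances in series:
R_inner film = 1/(h_i·A) = 1/(21.6×15.8) = 0.00293 K/W
R_aluminium = L/(kA) = 0.0056/(212×15.8) = 1.672×10^-6 K/W
R_outer film = 1/(h_o·A) = 1/(22.3×15.8) = 0.002838 K/W
R_total = 0.00577 K/W
Q = ΔT / R_total = 42 / 0.00577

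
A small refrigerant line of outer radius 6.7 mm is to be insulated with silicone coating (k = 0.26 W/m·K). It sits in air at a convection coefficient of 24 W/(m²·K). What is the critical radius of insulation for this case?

For a cylinder r_cr = k/h = 0.26/24
r_cr = 10.8 mm; since the bare radius (6.7 mm) is below r_cr, adding a thin layer of insulation will *increase* heat loss.

r_cr ≈ 10.8 mm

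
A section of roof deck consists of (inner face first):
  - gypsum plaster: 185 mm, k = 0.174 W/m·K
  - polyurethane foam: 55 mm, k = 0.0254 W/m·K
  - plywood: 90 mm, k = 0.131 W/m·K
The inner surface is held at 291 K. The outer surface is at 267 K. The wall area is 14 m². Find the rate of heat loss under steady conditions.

Treating each layer as a thermal resistance in series:
R_gypsum plaster = L/(kA) = 0.185/(0.174×14) = 0.07594 K/W
R_polyurethane foam = L/(kA) = 0.055/(0.0254×14) = 0.1547 K/W
R_plywood = L/(kA) = 0.09/(0.131×14) = 0.04907 K/W
R_total = 0.2797 K/W
Q = ΔT / R_total = 24 / 0.2797

Q ≈ 85.8 W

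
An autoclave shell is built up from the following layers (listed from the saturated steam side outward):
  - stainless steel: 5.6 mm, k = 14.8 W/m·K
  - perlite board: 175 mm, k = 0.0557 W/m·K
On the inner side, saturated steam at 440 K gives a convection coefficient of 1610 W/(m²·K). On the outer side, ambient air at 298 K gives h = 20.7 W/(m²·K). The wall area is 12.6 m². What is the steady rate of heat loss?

Q ≈ 561 W

Treating each layer as a thermal resistance in series:
R_inner film = 1/(h_i·A) = 1/(1610×12.6) = 4.93×10^-5 K/W
R_stainless steel = L/(kA) = 0.0056/(14.8×12.6) = 3.003×10^-5 K/W
R_perlite board = L/(kA) = 0.175/(0.0557×12.6) = 0.2494 K/W
R_outer film = 1/(h_o·A) = 1/(20.7×12.6) = 0.003834 K/W
R_total = 0.2533 K/W
Q = ΔT / R_total = 142 / 0.2533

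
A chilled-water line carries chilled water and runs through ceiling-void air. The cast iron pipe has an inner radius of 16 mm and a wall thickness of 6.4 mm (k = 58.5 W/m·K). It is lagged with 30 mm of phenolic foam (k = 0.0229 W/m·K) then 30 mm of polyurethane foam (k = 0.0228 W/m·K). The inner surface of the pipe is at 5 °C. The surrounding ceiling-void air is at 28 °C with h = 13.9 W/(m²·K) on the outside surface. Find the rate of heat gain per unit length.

q′ ≈ 2.5 W/m

Per-layer cylindrical resistances, series-summed:
R_cast iron pipe wall = ln(22.4/16)/(2π×58.5×1) = 9.154×10^-4 K/W
R_phenolic foam = ln(52.4/22.4)/(2π×0.0229×1) = 5.906 K/W
R_polyurethane foam = ln(82.4/52.4)/(2π×0.0228×1) = 3.16 K/W
R_outer film = 1/(h_o·2πr_oL) = 1/(13.9×2π×0.0824×1) = 0.139 K/W
R_total = 9.206 K/W
Q = ΔT/R_total = 23/9.206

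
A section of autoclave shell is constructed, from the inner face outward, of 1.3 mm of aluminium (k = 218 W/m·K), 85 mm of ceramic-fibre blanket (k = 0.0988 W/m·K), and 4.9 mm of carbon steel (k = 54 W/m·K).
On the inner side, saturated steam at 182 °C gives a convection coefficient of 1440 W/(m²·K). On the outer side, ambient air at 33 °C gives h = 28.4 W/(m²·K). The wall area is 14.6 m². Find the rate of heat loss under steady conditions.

Series thermal resistances:
R_inner film = 1/(h_i·A) = 1/(1440×14.6) = 4.756×10^-5 K/W
R_aluminium = L/(kA) = 0.0013/(218×14.6) = 4.084×10^-7 K/W
R_ceramic-fibre blanket = L/(kA) = 0.085/(0.0988×14.6) = 0.05893 K/W
R_carbon steel = L/(kA) = 0.0049/(54×14.6) = 6.215×10^-6 K/W
R_outer film = 1/(h_o·A) = 1/(28.4×14.6) = 0.002412 K/W
R_total = 0.06139 K/W
Q = ΔT / R_total = 149 / 0.06139

Q ≈ 2430 W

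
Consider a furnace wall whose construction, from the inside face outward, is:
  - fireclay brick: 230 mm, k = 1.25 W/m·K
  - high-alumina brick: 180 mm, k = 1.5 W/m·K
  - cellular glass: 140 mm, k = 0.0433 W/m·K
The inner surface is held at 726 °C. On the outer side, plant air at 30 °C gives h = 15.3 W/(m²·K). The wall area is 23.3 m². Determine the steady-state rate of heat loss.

Q ≈ 4500 W

Treating each layer as a thermal resistance in series:
R_fireclay brick = L/(kA) = 0.23/(1.25×23.3) = 0.007897 K/W
R_high-alumina brick = L/(kA) = 0.18/(1.5×23.3) = 0.00515 K/W
R_cellular glass = L/(kA) = 0.14/(0.0433×23.3) = 0.1388 K/W
R_outer film = 1/(h_o·A) = 1/(15.3×23.3) = 0.002805 K/W
R_total = 0.1546 K/W
Q = ΔT / R_total = 696 / 0.1546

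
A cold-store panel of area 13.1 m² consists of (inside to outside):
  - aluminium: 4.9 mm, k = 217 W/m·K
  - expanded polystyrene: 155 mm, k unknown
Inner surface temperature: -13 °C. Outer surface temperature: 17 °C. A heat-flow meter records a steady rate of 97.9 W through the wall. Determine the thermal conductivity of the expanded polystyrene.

Series thermal resistances:
R_aluminium = L/(kA) = 0.0049/(217×13.1) = 1.724×10^-6 K/W
Sum of known resistances R_other = 1.724×10^-6 K/W
Total R = ΔT/Q = 30/97.9 = 0.3064 K/W
R_expanded polystyrene = R_total − R_other = 0.3064 K/W
k = L/(R·A) = 0.155/(0.3064×13.1)

k ≈ 0.0386 W/(m·K)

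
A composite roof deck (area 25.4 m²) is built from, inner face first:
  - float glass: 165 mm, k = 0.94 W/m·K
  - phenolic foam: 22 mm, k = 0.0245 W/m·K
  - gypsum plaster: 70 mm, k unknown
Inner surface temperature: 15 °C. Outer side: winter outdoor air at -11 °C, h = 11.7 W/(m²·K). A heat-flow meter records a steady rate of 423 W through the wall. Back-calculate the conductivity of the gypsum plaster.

Using the resistance-network approach (series):
R_float glass = L/(kA) = 0.165/(0.94×25.4) = 0.006911 K/W
R_phenolic foam = L/(kA) = 0.022/(0.0245×25.4) = 0.03535 K/W
R_outer film = 1/(h_o·A) = 1/(11.7×25.4) = 0.003365 K/W
Sum of known resistances R_other = 0.04563 K/W
Total R = ΔT/Q = 26/423 = 0.06147 K/W
R_gypsum plaster = R_total − R_other = 0.01584 K/W
k = L/(R·A) = 0.07/(0.01584×25.4)

k ≈ 0.174 W/(m·K)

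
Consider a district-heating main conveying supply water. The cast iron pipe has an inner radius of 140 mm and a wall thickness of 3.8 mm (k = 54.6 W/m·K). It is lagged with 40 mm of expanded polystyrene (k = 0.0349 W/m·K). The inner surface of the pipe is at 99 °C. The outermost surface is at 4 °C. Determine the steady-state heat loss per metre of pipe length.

Per-layer cylindrical resistances, series-summed:
R_cast iron pipe wall = ln(143.8/140)/(2π×54.6×1) = 7.806×10^-5 K/W
R_expanded polystyrene = ln(183.8/143.8)/(2π×0.0349×1) = 1.119 K/W
R_total = 1.119 K/W
Q = ΔT/R_total = 95/1.119

q′ ≈ 84.9 W/m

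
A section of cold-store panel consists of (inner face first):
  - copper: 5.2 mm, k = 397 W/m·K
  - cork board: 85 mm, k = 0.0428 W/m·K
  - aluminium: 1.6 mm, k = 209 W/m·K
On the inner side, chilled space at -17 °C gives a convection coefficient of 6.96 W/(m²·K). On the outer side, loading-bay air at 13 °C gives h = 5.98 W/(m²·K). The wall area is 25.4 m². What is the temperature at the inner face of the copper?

Thermal resistances in series:
R_inner film = 1/(h_i·A) = 1/(6.96×25.4) = 0.005657 K/W
R_copper = L/(kA) = 0.0052/(397×25.4) = 5.157×10^-7 K/W
R_cork board = L/(kA) = 0.085/(0.0428×25.4) = 0.07819 K/W
R_aluminium = L/(kA) = 0.0016/(209×25.4) = 3.014×10^-7 K/W
R_outer film = 1/(h_o·A) = 1/(5.98×25.4) = 0.006584 K/W
R_total = 0.09043 K/W;  Q = ΔT/R_total = 30/0.09043 = 331.8 W
T_interface = T_inner + Q·ΣR(inner→interface) = -17 + 332×0.005657

T ≈ -15.1 °C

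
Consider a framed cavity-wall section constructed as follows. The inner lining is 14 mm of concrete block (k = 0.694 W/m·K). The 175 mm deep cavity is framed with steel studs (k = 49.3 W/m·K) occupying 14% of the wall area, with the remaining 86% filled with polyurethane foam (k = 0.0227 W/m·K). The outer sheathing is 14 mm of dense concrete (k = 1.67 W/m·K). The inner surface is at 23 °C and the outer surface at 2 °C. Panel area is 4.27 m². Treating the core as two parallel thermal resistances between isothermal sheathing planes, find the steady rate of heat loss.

Sheathing layers in series; stud and cavity paths in parallel between them.
R_inner = 0.014/(0.694×4.27) = 0.004724 K/W
R_stud  = 0.175/(49.3×0.14×4.27) = 0.005938 K/W
R_cav   = 0.175/(0.0227×0.86×4.27) = 2.099 K/W
1/R_core = 1/R_stud + 1/R_cav → R_core = 0.005921 K/W
R_outer = 0.014/(1.67×4.27) = 0.001963 K/W
R_total = 0.01261 K/W
Q = ΔT/R_total = 21/0.01261

Q ≈ 1670 W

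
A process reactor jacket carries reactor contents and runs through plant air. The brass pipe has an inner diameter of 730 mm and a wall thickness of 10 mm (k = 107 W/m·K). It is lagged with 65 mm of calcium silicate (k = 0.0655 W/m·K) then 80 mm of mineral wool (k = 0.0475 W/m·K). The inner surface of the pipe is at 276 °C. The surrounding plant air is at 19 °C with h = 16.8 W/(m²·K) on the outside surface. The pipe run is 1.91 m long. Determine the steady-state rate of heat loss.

Radial resistances (cylindrical: R_cond = ln(r_o/r_i)/(2πkL), R_conv = 1/(h·2πrL)):
R_brass pipe wall = ln(375/365)/(2π×107×1.91) = 2.105×10^-5 K/W
R_calcium silicate = ln(440/375)/(2π×0.0655×1.91) = 0.2034 K/W
R_mineral wool = ln(520/440)/(2π×0.0475×1.91) = 0.2931 K/W
R_outer film = 1/(h_o·2πr_oL) = 1/(16.8×2π×0.52×1.91) = 0.009538 K/W
R_total = 0.506 K/W
Q = ΔT/R_total = 257/0.506

Q ≈ 508 W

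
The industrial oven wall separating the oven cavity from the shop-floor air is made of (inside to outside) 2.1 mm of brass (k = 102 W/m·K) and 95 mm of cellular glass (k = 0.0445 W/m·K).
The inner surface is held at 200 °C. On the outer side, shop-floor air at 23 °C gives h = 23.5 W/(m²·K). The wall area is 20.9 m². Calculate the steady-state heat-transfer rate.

Thermal resistances in series:
R_brass = L/(kA) = 0.0021/(102×20.9) = 9.851×10^-7 K/W
R_cellular glass = L/(kA) = 0.095/(0.0445×20.9) = 0.1021 K/W
R_outer film = 1/(h_o·A) = 1/(23.5×20.9) = 0.002036 K/W
R_total = 0.1042 K/W
Q = ΔT / R_total = 177 / 0.1042

Q ≈ 1700 W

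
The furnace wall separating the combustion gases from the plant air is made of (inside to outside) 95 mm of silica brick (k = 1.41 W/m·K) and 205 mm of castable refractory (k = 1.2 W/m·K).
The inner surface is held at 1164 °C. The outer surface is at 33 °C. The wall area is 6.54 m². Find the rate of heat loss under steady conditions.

Q ≈ 31100 W

Series thermal resistances:
R_silica brick = L/(kA) = 0.095/(1.41×6.54) = 0.0103 K/W
R_castable refractory = L/(kA) = 0.205/(1.2×6.54) = 0.02612 K/W
R_total = 0.03642 K/W
Q = ΔT / R_total = 1131 / 0.03642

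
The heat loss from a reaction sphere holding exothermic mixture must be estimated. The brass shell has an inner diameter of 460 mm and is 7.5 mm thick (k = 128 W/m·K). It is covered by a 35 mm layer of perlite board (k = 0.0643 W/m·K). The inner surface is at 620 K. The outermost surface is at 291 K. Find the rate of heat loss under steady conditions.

For a spherical shell R = (1/r₁ − 1/r₂)/(4πk); film R = 1/(h·4πr²). In series:
R_brass shell = (1/0.23 − 1/0.2375)/(4π×128) = 8.536×10^-5 K/W
R_perlite board = (1/0.2375 − 1/0.2725)/(4π×0.0643) = 0.6693 K/W
R_total = 0.6694 K/W
Q = ΔT/R_total = 329/0.6694

Q ≈ 491 W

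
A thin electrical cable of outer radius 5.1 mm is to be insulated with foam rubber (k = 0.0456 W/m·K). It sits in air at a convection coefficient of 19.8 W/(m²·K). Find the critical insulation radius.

For a cylinder r_cr = k/h = 0.0456/19.8
r_cr = 2.3 mm; since the bare radius (5.1 mm) is above r_cr, any added insulation will reduce heat loss.

r_cr ≈ 2.3 mm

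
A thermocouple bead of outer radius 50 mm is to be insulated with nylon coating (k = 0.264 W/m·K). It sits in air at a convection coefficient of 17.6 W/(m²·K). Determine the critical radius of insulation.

r_cr ≈ 30 mm

For a sphere r_cr = 2k/h = 2×0.264/17.6
r_cr = 30 mm; since the bare radius (50 mm) is above r_cr, any added insulation will reduce heat loss.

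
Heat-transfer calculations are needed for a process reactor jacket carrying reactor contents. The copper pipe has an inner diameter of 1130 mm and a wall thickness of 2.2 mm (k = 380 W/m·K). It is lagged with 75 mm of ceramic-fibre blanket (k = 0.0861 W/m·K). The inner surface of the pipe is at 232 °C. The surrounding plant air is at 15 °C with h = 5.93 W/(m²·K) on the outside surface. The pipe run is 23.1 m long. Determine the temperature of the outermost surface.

T ≈ 48.4 °C

Cylindrical conduction, so R = ln(r₂/r₁)/(2πkL) per layer, in series:
R_copper pipe wall = ln(567.2/565)/(2π×380×23.1) = 7.046×10^-8 K/W
R_ceramic-fibre blanket = ln(642.2/567.2)/(2π×0.0861×23.1) = 0.009938 K/W
R_outer film = 1/(h_o·2πr_oL) = 1/(5.93×2π×0.6422×23.1) = 0.001809 K/W
R_total = 0.01175 K/W
Q = ΔT/R_total = 217/0.01175
Q = 18500 W
T_interface = T_inner − Q·ΣR(inner→interface) = 232 − 18500×0.009938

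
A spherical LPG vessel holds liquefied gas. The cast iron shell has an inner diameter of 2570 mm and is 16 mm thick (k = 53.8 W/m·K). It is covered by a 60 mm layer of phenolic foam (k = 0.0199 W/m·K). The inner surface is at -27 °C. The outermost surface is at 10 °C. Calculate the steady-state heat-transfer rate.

For a spherical shell R = (1/r₁ − 1/r₂)/(4πk); film R = 1/(h·4πr²). In series:
R_cast iron shell = (1/1.285 − 1/1.301)/(4π×53.8) = 1.416×10^-5 K/W
R_phenolic foam = (1/1.301 − 1/1.361)/(4π×0.0199) = 0.1355 K/W
R_total = 0.1355 K/W
Q = ΔT/R_total = 37/0.1355

Q ≈ 273 W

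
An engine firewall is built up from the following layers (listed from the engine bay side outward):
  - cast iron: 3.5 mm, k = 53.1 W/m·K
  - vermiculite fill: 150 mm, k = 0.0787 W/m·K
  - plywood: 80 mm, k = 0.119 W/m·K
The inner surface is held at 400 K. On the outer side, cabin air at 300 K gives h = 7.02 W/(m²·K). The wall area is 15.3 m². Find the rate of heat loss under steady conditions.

Q ≈ 562 W

Using the resistance-network approach (series):
R_cast iron = L/(kA) = 0.0035/(53.1×15.3) = 4.308×10^-6 K/W
R_vermiculite fill = L/(kA) = 0.15/(0.0787×15.3) = 0.1246 K/W
R_plywood = L/(kA) = 0.08/(0.119×15.3) = 0.04394 K/W
R_outer film = 1/(h_o·A) = 1/(7.02×15.3) = 0.00931 K/W
R_total = 0.1778 K/W
Q = ΔT / R_total = 100 / 0.1778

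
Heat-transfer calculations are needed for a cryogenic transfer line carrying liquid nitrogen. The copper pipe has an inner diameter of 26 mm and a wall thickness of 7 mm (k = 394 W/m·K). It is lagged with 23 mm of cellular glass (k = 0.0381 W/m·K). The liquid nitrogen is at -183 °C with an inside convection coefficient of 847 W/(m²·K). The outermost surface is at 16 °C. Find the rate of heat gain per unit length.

q′ ≈ 62 W/m

Radial resistances (cylindrical: R_cond = ln(r_o/r_i)/(2πkL), R_conv = 1/(h·2πrL)):
R_inner film = 1/(h_i·2πr₁L) = 1/(847×2π×0.013×1) = 0.01445 K/W
R_copper pipe wall = ln(20/13)/(2π×394×1) = 1.74×10^-4 K/W
R_cellular glass = ln(43/20)/(2π×0.0381×1) = 3.198 K/W
R_total = 3.212 K/W
Q = ΔT/R_total = 199/3.212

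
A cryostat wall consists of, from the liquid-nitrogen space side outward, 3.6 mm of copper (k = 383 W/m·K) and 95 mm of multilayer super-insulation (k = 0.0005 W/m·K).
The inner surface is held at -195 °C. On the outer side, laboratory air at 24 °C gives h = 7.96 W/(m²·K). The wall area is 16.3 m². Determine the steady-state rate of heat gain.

Q ≈ 18.8 W

Model the wall as resistances in series:
R_copper = L/(kA) = 0.0036/(383×16.3) = 5.767×10^-7 K/W
R_multilayer super-insulation = L/(kA) = 0.095/(0.0005×16.3) = 11.66 K/W
R_outer film = 1/(h_o·A) = 1/(7.96×16.3) = 0.007707 K/W
R_total = 11.66 K/W
Q = ΔT / R_total = 219 / 11.66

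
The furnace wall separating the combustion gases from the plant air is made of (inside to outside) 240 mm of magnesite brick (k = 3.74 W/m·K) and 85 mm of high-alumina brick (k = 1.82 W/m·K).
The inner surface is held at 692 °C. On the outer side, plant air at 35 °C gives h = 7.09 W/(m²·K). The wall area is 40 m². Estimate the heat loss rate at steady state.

Q ≈ 104000 W

Series thermal resistances:
R_magnesite brick = L/(kA) = 0.24/(3.74×40) = 0.001604 K/W
R_high-alumina brick = L/(kA) = 0.085/(1.82×40) = 0.001168 K/W
R_outer film = 1/(h_o·A) = 1/(7.09×40) = 0.003526 K/W
R_total = 0.006298 K/W
Q = ΔT / R_total = 657 / 0.006298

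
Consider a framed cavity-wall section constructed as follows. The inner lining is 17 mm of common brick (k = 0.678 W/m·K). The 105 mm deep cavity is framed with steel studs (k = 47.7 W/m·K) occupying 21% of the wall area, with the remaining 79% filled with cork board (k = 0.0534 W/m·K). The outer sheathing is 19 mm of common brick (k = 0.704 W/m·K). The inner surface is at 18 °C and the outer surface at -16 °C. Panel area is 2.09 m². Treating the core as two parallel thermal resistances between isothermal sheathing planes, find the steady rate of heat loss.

Sheathing layers in series; stud and cavity paths in parallel between them.
R_inner = 0.017/(0.678×2.09) = 0.012 K/W
R_stud  = 0.105/(47.7×0.21×2.09) = 0.005015 K/W
R_cav   = 0.105/(0.0534×0.79×2.09) = 1.191 K/W
1/R_core = 1/R_stud + 1/R_cav → R_core = 0.004994 K/W
R_outer = 0.019/(0.704×2.09) = 0.01291 K/W
R_total = 0.0299 K/W
Q = ΔT/R_total = 34/0.0299

Q ≈ 1140 W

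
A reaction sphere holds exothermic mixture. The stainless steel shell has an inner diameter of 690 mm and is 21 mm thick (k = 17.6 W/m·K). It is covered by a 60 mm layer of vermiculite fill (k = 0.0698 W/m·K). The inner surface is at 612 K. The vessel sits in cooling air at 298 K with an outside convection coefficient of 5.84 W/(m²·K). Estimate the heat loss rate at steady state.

Q ≈ 610 W

Each spherical layer contributes R = (1/r_i − 1/r_o)/(4πk):
R_stainless steel shell = (1/0.345 − 1/0.366)/(4π×17.6) = 7.52×10^-4 K/W
R_vermiculite fill = (1/0.366 − 1/0.426)/(4π×0.0698) = 0.4387 K/W
R_outer film = 1/(h·4πr_o²) = 1/(5.84×4π×0.426²) = 0.07509 K/W
R_total = 0.5146 K/W
Q = ΔT/R_total = 314/0.5146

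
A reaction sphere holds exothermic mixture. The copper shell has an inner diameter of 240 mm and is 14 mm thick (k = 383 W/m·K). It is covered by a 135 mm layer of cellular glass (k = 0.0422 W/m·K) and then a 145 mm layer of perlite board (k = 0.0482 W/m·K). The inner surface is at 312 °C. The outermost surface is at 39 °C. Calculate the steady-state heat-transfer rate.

Q ≈ 29.6 W

Spherical conduction: R = (1/r_in − 1/r_out)/(4πk) per layer; series-sum.
R_copper shell = (1/0.12 − 1/0.134)/(4π×383) = 1.809×10^-4 K/W
R_cellular glass = (1/0.134 − 1/0.269)/(4π×0.0422) = 7.062 K/W
R_perlite board = (1/0.269 − 1/0.414)/(4π×0.0482) = 2.15 K/W
R_total = 9.212 K/W
Q = ΔT/R_total = 273/9.212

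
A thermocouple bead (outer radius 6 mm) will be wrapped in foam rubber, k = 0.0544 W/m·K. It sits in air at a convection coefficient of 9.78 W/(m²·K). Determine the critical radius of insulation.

For a sphere r_cr = 2k/h = 2×0.0544/9.78
r_cr = 11.1 mm; since the bare radius (6 mm) is below r_cr, adding a thin layer of insulation will *increase* heat loss.

r_cr ≈ 11.1 mm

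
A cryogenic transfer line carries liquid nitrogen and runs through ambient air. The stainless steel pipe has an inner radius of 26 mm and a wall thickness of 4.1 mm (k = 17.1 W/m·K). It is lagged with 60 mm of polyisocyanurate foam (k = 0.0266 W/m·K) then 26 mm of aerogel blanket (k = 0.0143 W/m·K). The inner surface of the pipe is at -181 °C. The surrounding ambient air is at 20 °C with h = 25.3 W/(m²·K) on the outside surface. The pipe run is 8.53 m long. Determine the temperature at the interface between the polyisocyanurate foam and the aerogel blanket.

Treating each annulus and film as a series resistance:
R_stainless steel pipe wall = ln(30.1/26)/(2π×17.1×8.53) = 1.598×10^-4 K/W
R_polyisocyanurate foam = ln(90.1/30.1)/(2π×0.0266×8.53) = 0.7691 K/W
R_aerogel blanket = ln(116.1/90.1)/(2π×0.0143×8.53) = 0.3308 K/W
R_outer film = 1/(h_o·2πr_oL) = 1/(25.3×2π×0.1161×8.53) = 0.006352 K/W
R_total = 1.106 K/W
Q = ΔT/R_total = 201/1.106
Q = 182 W
T_interface = T_inner + Q·ΣR(inner→interface) = -181 + 182×0.7692

T ≈ -41.3 °C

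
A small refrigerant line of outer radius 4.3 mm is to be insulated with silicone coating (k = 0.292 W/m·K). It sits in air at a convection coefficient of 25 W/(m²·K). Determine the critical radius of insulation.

r_cr ≈ 11.7 mm

For a cylinder r_cr = k/h = 0.292/25
r_cr = 11.7 mm; since the bare radius (4.3 mm) is below r_cr, adding a thin layer of insulation will *increase* heat loss.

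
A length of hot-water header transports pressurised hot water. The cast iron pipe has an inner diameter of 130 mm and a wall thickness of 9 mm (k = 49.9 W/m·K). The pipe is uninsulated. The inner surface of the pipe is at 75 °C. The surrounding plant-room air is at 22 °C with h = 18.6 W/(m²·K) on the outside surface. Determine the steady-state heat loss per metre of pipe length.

q′ ≈ 457 W/m

For a radial system each layer contributes R = ln(r_out/r_in)/(2πkL); films add R = 1/(hA).
R_cast iron pipe wall = ln(74/65)/(2π×49.9×1) = 4.136×10^-4 K/W
R_outer film = 1/(h_o·2πr_oL) = 1/(18.6×2π×0.074×1) = 0.1156 K/W
R_total = 0.116 K/W
Q = ΔT/R_total = 53/0.116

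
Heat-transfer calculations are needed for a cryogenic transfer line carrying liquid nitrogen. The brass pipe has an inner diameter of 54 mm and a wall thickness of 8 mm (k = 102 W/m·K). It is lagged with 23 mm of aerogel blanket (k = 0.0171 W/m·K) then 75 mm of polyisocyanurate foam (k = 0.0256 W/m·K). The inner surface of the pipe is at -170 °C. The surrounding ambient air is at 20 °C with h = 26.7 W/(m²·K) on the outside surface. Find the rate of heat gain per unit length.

For a radial system each layer contributes R = ln(r_out/r_in)/(2πkL); films add R = 1/(hA).
R_brass pipe wall = ln(35/27)/(2π×102×1) = 4.049×10^-4 K/W
R_aerogel blanket = ln(58/35)/(2π×0.0171×1) = 4.701 K/W
R_polyisocyanurate foam = ln(133/58)/(2π×0.0256×1) = 5.16 K/W
R_outer film = 1/(h_o·2πr_oL) = 1/(26.7×2π×0.133×1) = 0.04482 K/W
R_total = 9.906 K/W
Q = ΔT/R_total = 190/9.906

q′ ≈ 19.2 W/m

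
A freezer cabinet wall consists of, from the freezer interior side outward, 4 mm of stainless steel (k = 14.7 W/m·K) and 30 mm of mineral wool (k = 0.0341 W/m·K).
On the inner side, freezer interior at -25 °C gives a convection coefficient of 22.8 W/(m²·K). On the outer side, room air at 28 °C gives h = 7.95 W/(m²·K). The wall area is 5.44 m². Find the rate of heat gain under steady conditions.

Q ≈ 275 W

Treating each layer as a thermal resistance in series:
R_inner film = 1/(h_i·A) = 1/(22.8×5.44) = 0.008062 K/W
R_stainless steel = L/(kA) = 0.004/(14.7×5.44) = 5.002×10^-5 K/W
R_mineral wool = L/(kA) = 0.03/(0.0341×5.44) = 0.1617 K/W
R_outer film = 1/(h_o·A) = 1/(7.95×5.44) = 0.02312 K/W
R_total = 0.193 K/W
Q = ΔT / R_total = 53 / 0.193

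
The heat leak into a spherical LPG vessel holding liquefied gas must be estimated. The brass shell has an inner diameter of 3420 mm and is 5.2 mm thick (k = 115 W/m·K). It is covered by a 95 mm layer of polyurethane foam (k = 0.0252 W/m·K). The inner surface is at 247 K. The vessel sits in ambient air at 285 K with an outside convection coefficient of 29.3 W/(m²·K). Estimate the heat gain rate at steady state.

For a spherical shell R = (1/r₁ − 1/r₂)/(4πk); film R = 1/(h·4πr²). In series:
R_brass shell = (1/1.71 − 1/1.7152)/(4π×115) = 1.227×10^-6 K/W
R_polyurethane foam = (1/1.7152 − 1/1.8102)/(4π×0.0252) = 0.09662 K/W
R_outer film = 1/(h·4πr_o²) = 1/(29.3×4π×1.8102²) = 8.288×10^-4 K/W
R_total = 0.09745 K/W
Q = ΔT/R_total = 38/0.09745

Q ≈ 390 W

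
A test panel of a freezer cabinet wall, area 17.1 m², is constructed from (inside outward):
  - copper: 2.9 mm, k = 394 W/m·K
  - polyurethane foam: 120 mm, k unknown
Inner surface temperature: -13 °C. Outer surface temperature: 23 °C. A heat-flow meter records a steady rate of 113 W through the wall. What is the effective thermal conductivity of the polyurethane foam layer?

Thermal resistances in series:
R_copper = L/(kA) = 0.0029/(394×17.1) = 4.304×10^-7 K/W
Sum of known resistances R_other = 4.304×10^-7 K/W
Total R = ΔT/Q = 36/113 = 0.3186 K/W
R_polyurethane foam = R_total − R_other = 0.3186 K/W
k = L/(R·A) = 0.12/(0.3186×17.1)

k ≈ 0.022 W/(m·K)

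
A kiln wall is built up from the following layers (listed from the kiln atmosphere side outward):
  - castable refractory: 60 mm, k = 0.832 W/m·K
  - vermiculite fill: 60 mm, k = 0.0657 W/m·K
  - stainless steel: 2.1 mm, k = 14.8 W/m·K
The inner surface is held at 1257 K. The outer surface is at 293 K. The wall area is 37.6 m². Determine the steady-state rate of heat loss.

Q ≈ 36800 W

Using the resistance-network approach (series):
R_castable refractory = L/(kA) = 0.06/(0.832×37.6) = 0.001918 K/W
R_vermiculite fill = L/(kA) = 0.06/(0.0657×37.6) = 0.02429 K/W
R_stainless steel = L/(kA) = 0.0021/(14.8×37.6) = 3.774×10^-6 K/W
R_total = 0.02621 K/W
Q = ΔT / R_total = 964 / 0.02621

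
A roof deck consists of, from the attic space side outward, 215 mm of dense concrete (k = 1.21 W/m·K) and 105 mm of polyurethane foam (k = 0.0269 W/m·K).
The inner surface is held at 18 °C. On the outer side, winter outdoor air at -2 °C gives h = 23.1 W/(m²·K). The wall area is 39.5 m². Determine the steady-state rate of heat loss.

Q ≈ 192 W

Model the wall as resistances in series:
R_dense concrete = L/(kA) = 0.215/(1.21×39.5) = 0.004498 K/W
R_polyurethane foam = L/(kA) = 0.105/(0.0269×39.5) = 0.09882 K/W
R_outer film = 1/(h_o·A) = 1/(23.1×39.5) = 0.001096 K/W
R_total = 0.1044 K/W
Q = ΔT / R_total = 20 / 0.1044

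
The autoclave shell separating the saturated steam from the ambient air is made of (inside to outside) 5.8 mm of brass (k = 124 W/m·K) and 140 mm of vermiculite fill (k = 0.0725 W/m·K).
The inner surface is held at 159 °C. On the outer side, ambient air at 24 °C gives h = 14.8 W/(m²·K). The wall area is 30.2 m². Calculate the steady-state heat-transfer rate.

Q ≈ 2040 W

Model the wall as resistances in series:
R_brass = L/(kA) = 0.0058/(124×30.2) = 1.549×10^-6 K/W
R_vermiculite fill = L/(kA) = 0.14/(0.0725×30.2) = 0.06394 K/W
R_outer film = 1/(h_o·A) = 1/(14.8×30.2) = 0.002237 K/W
R_total = 0.06618 K/W
Q = ΔT / R_total = 135 / 0.06618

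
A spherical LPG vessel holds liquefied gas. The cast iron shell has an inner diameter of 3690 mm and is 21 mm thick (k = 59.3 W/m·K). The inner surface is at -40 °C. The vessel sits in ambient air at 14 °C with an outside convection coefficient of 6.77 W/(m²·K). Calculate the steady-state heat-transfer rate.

Q ≈ 16000 W

Each spherical layer contributes R = (1/r_i − 1/r_o)/(4πk):
R_cast iron shell = (1/1.845 − 1/1.866)/(4π×59.3) = 8.186×10^-6 K/W
R_outer film = 1/(h·4πr_o²) = 1/(6.77×4π×1.866²) = 0.003376 K/W
R_total = 0.003384 K/W
Q = ΔT/R_total = 54/0.003384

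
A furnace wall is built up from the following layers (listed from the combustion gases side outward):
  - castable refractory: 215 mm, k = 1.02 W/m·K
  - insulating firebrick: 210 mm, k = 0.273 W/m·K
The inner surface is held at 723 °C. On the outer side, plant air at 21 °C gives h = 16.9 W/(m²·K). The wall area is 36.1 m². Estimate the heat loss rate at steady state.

Model the wall as resistances in series:
R_castable refractory = L/(kA) = 0.215/(1.02×36.1) = 0.005839 K/W
R_insulating firebrick = L/(kA) = 0.21/(0.273×36.1) = 0.02131 K/W
R_outer film = 1/(h_o·A) = 1/(16.9×36.1) = 0.001639 K/W
R_total = 0.02879 K/W
Q = ΔT / R_total = 702 / 0.02879

Q ≈ 24400 W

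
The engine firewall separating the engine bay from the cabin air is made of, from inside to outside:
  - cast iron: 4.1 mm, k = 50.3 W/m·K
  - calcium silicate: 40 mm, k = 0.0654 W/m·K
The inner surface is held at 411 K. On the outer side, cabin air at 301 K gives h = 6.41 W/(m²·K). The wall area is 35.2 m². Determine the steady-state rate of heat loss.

Q ≈ 5040 W

Series thermal resistances:
R_cast iron = L/(kA) = 0.0041/(50.3×35.2) = 2.316×10^-6 K/W
R_calcium silicate = L/(kA) = 0.04/(0.0654×35.2) = 0.01738 K/W
R_outer film = 1/(h_o·A) = 1/(6.41×35.2) = 0.004432 K/W
R_total = 0.02181 K/W
Q = ΔT / R_total = 110 / 0.02181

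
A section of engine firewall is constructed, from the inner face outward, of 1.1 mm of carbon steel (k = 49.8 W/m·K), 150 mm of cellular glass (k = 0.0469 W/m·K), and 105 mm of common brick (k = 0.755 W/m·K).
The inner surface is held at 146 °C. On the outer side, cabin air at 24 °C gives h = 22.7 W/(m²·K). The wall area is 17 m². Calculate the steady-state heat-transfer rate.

Q ≈ 613 W

Model the wall as resistances in series:
R_carbon steel = L/(kA) = 0.0011/(49.8×17) = 1.299×10^-6 K/W
R_cellular glass = L/(kA) = 0.15/(0.0469×17) = 0.1881 K/W
R_common brick = L/(kA) = 0.105/(0.755×17) = 0.008181 K/W
R_outer film = 1/(h_o·A) = 1/(22.7×17) = 0.002591 K/W
R_total = 0.1989 K/W
Q = ΔT / R_total = 122 / 0.1989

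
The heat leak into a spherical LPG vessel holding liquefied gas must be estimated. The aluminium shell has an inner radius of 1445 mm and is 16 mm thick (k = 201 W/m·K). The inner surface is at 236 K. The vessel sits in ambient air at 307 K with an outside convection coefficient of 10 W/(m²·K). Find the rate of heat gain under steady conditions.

Q ≈ 19000 W

Spherical conduction: R = (1/r_in − 1/r_out)/(4πk) per layer; series-sum.
R_aluminium shell = (1/1.445 − 1/1.461)/(4π×201) = 3.001×10^-6 K/W
R_outer film = 1/(h·4πr_o²) = 1/(10×4π×1.461²) = 0.003728 K/W
R_total = 0.003731 K/W
Q = ΔT/R_total = 71/0.003731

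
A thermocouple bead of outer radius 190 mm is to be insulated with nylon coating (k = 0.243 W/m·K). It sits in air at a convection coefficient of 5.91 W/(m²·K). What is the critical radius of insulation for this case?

For a sphere r_cr = 2k/h = 2×0.243/5.91
r_cr = 82.2 mm; since the bare radius (190 mm) is above r_cr, any added insulation will reduce heat loss.

r_cr ≈ 82.2 mm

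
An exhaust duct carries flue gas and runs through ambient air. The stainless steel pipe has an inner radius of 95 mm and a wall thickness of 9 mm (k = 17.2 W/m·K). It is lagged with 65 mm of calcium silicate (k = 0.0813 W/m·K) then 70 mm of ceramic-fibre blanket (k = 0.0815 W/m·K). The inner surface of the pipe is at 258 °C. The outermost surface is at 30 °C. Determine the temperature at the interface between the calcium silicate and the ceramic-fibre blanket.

Per-layer cylindrical resistances, series-summed:
R_stainless steel pipe wall = ln(104/95)/(2π×17.2×1) = 8.375×10^-4 K/W
R_calcium silicate = ln(169/104)/(2π×0.0813×1) = 0.9504 K/W
R_ceramic-fibre blanket = ln(239/169)/(2π×0.0815×1) = 0.6768 K/W
R_total = 1.628 K/W
Q = ΔT/R_total = 228/1.628
Q = 140 W/m
T_interface = T_inner − Q·ΣR(inner→interface) = 258 − 140×0.9513

T ≈ 125 °C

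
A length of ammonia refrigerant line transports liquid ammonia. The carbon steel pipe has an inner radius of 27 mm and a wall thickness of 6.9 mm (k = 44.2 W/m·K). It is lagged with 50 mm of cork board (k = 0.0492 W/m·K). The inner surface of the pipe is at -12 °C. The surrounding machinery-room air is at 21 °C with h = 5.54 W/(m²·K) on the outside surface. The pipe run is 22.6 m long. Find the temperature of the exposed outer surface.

T ≈ 17.5 °C

For a radial system each layer contributes R = ln(r_out/r_in)/(2πkL); films add R = 1/(hA).
R_carbon steel pipe wall = ln(33.9/27)/(2π×44.2×22.6) = 3.626×10^-5 K/W
R_cork board = ln(83.9/33.9)/(2π×0.0492×22.6) = 0.1297 K/W
R_outer film = 1/(h_o·2πr_oL) = 1/(5.54×2π×0.0839×22.6) = 0.01515 K/W
R_total = 0.1449 K/W
Q = ΔT/R_total = 33/0.1449
Q = 228 W
T_interface = T_inner + Q·ΣR(inner→interface) = -12 + 228×0.1297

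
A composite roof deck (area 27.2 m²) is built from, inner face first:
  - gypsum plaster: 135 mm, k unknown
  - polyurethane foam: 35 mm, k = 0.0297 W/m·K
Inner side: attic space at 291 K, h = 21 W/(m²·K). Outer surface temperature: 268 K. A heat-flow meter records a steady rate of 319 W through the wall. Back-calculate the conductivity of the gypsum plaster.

k ≈ 0.184 W/(m·K)

Using the resistance-network approach (series):
R_inner film = 1/(h_i·A) = 1/(21×27.2) = 0.001751 K/W
R_polyurethane foam = L/(kA) = 0.035/(0.0297×27.2) = 0.04333 K/W
Sum of known resistances R_other = 0.04508 K/W
Total R = ΔT/Q = 23/319 = 0.0721 K/W
R_gypsum plaster = R_total − R_other = 0.02702 K/W
k = L/(R·A) = 0.135/(0.02702×27.2)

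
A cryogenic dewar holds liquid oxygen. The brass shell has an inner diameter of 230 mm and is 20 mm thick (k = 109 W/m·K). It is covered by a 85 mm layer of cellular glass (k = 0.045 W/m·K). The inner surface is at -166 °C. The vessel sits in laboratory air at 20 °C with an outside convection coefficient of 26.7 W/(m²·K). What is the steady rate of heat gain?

Spherical conduction: R = (1/r_in − 1/r_out)/(4πk) per layer; series-sum.
R_brass shell = (1/0.115 − 1/0.135)/(4π×109) = 9.405×10^-4 K/W
R_cellular glass = (1/0.135 − 1/0.22)/(4π×0.045) = 5.061 K/W
R_outer film = 1/(h·4πr_o²) = 1/(26.7×4π×0.22²) = 0.06158 K/W
R_total = 5.124 K/W
Q = ΔT/R_total = 186/5.124

Q ≈ 36.3 W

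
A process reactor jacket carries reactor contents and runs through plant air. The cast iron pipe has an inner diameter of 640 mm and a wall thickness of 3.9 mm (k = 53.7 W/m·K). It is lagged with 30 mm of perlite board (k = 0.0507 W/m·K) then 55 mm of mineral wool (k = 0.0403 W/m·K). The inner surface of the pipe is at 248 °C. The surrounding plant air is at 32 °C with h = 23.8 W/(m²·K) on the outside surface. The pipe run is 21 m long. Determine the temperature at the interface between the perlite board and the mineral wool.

T ≈ 179 °C

Per-layer cylindrical resistances, series-summed:
R_cast iron pipe wall = ln(323.9/320)/(2π×53.7×21) = 1.71×10^-6 K/W
R_perlite board = ln(353.9/323.9)/(2π×0.0507×21) = 0.01324 K/W
R_mineral wool = ln(408.9/353.9)/(2π×0.0403×21) = 0.02717 K/W
R_outer film = 1/(h_o·2πr_oL) = 1/(23.8×2π×0.4089×21) = 7.788×10^-4 K/W
R_total = 0.04119 K/W
Q = ΔT/R_total = 216/0.04119
Q = 5240 W
T_interface = T_inner − Q·ΣR(inner→interface) = 248 − 5240×0.01324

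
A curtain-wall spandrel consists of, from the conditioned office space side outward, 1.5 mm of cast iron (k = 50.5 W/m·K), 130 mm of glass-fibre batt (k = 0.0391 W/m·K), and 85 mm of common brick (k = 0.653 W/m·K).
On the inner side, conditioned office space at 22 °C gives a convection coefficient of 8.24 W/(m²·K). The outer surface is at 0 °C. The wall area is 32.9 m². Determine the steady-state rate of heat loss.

Q ≈ 202 W

Treating each layer as a thermal resistance in series:
R_inner film = 1/(h_i·A) = 1/(8.24×32.9) = 0.003689 K/W
R_cast iron = L/(kA) = 0.0015/(50.5×32.9) = 9.028×10^-7 K/W
R_glass-fibre batt = L/(kA) = 0.13/(0.0391×32.9) = 0.1011 K/W
R_common brick = L/(kA) = 0.085/(0.653×32.9) = 0.003956 K/W
R_total = 0.1087 K/W
Q = ΔT / R_total = 22 / 0.1087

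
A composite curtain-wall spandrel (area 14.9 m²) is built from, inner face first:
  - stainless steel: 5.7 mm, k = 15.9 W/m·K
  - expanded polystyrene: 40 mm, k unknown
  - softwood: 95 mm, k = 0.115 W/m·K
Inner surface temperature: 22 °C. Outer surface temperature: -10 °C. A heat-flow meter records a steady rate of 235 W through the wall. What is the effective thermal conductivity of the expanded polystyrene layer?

Series thermal resistances:
R_stainless steel = L/(kA) = 0.0057/(15.9×14.9) = 2.406×10^-5 K/W
R_softwood = L/(kA) = 0.095/(0.115×14.9) = 0.05544 K/W
Sum of known resistances R_other = 0.05547 K/W
Total R = ΔT/Q = 32/235 = 0.1362 K/W
R_expanded polystyrene = R_total − R_other = 0.0807 K/W
k = L/(R·A) = 0.04/(0.0807×14.9)

k ≈ 0.0333 W/(m·K)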